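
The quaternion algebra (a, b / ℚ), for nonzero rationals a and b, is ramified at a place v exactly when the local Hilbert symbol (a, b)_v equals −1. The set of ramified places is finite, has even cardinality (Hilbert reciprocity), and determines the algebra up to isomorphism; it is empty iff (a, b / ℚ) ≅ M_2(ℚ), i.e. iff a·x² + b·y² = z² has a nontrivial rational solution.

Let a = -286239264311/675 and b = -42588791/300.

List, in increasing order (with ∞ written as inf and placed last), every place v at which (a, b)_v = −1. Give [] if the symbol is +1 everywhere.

(a, b) ≡ (-17524852917, -2607477) mod (ℚ^×)²; places V = {2, 3, 5, 7, 11, 13, 17, 29, 41, 43, 47, ∞}.
(a,b)_17: α=1, u≡8; β=1, v≡3 (mod 17); (8|17)=+1, (3|17)=-1; sign (−1)^0·+1^1·-1^1 = -1.
(a,b)_2: α=0, β=-2; u≡3, v≡3 (mod 8); ε(u)ε(v)=1·1, αω(v)=0·1, βω(u)=-2·1; sum ≡ 1  ⇒  -1.
(a,b)_11: α=1, u≡1; β=0, v≡10 (mod 11); (1|11)=+1, (10|11)=-1; sign (−1)^0·+1^0·-1^1 = -1.
(a,b)_3: α=-3, u≡1; β=-1, v≡1 (mod 3); (1|3)=+1, (1|3)=+1; sign (−1)^1·+1^-1·+1^-3 = -1.
(a,b)_43: α=1, u≡18; β=1, v≡18 (mod 43); (18|43)=-1, (18|43)=-1; sign (−1)^1·-1^1·-1^1 = -1.
(a,b)_29: α=1, u≡13; β=1, v≡1 (mod 29); (13|29)=+1, (1|29)=+1; sign (−1)^0·+1^1·+1^1 = +1.
(a,b)_∞: sgn(-17524852917)=−, sgn(-2607477)=−, so -1.
(a,b)_13: α=1, u≡6; β=0, v≡2 (mod 13); (6|13)=-1, (2|13)=-1; sign (−1)^0·-1^0·-1^1 = -1.
(a,b)_5: α=-2, u≡2; β=-2, v≡2 (mod 5); (2|5)=-1, (2|5)=-1; sign (−1)^0·-1^-2·-1^-2 = +1.
(a,b)_41: α=1, u≡9; β=1, v≡24 (mod 41); (9|41)=+1, (24|41)=-1; sign (−1)^0·+1^1·-1^1 = -1.
(a,b)_7: α=2, u≡1; β=2, v≡4 (mod 7); (1|7)=+1, (4|7)=+1; sign (−1)^0·+1^2·+1^2 = +1.
(a,b)_47: α=1, u≡36; β=0, v≡17 (mod 47); (36|47)=+1, (17|47)=+1; sign (−1)^0·+1^0·+1^1 = +1.
Ram(-17524852917, -2607477) = {2, 3, 11, 13, 17, 41, 43, ∞}; no ℚ_2-point on the conic.

[2, 3, 11, 13, 17, 41, 43, inf]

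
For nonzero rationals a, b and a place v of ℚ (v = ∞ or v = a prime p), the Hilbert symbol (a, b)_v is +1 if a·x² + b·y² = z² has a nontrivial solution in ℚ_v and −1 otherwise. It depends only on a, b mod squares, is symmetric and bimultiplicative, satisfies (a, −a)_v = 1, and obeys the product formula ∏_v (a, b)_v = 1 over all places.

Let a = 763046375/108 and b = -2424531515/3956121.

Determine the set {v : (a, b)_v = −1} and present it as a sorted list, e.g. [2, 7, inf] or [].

[]

Mod squares: a ≡ 1365, b ≡ -35. Check v ∈ {∞, 2, 3, 5, 7, 13, 17, 29, 37, 41}.
v=7: a=7^3·(≡6), b=7^3·(≡2) mod 7; (6|7)=-1, (2|7)=+1; (−1)^{3·3·3}·(-1)^3·(+1)^3 = +1.
v=29: a=29^0·(≡11), b=29^2·(≡25) mod 29; (11|29)=-1, (25|29)=+1; (−1)^{0·2·14}·(-1)^2·(+1)^0 = +1.
v=2: v_2(a)=-2, v_2(b)=0; units ≡ 5, 5 (mod 8); ε·ε+αω+βω = 0·0+-2·1+0·1 ≡ 0  ⇒  (a,b)_2 = +1.
v=5: a=5^3·(≡2), b=5^1·(≡2) mod 5; (2|5)=-1, (2|5)=-1; (−1)^{3·1·2}·(-1)^1·(-1)^3 = +1.
v=41: a=41^0·(≡35), b=41^2·(≡14) mod 41; (35|41)=-1, (14|41)=-1; (−1)^{0·2·20}·(-1)^2·(-1)^0 = +1.
v=∞: 1365 > 0 and -35 < 0  ⇒  (a,b)_∞ = +1.
v=3: a=3^-3·(≡2), b=3^-4·(≡1) mod 3; (2|3)=-1, (1|3)=+1; (−1)^{-3·-4·1}·(-1)^-4·(+1)^-3 = +1.
v=17: a=17^0·(≡11), b=17^-2·(≡9) mod 17; (11|17)=-1, (9|17)=+1; (−1)^{0·-2·8}·(-1)^-2·(+1)^0 = +1.
v=13: a=13^1·(≡1), b=13^-2·(≡4) mod 13; (1|13)=+1, (4|13)=+1; (−1)^{1·-2·6}·(+1)^-2·(+1)^1 = +1.
v=37: a=37^2·(≡10), b=37^0·(≡17) mod 37; (10|37)=+1, (17|37)=-1; (−1)^{2·0·18}·(+1)^0·(-1)^2 = +1.
Every local symbol is +1, so the conic 1365·x² + -35·y² = z² has ℚ_v-points for all v and hence a ℚ-point; (a, b / ℚ) ≅ M_2(ℚ).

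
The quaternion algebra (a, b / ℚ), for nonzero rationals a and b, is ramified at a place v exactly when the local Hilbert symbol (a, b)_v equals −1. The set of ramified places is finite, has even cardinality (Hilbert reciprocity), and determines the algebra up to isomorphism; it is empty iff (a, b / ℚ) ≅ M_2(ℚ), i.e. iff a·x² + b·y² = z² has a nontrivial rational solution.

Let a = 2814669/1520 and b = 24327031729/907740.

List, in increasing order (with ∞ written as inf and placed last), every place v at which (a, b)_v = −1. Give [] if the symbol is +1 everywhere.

[2, 5, 11, 19]

(a, b) ≡ (40755, 25935) mod (ℚ^×)²; places V = {2, 3, 5, 7, 11, 13, 19, 31, 41, ∞}.
(a,b)_19: α=-1, u≡7; β=1, v≡7 (mod 19); (7|19)=+1, (7|19)=+1; sign (−1)^1·+1^1·+1^-1 = -1.
(a,b)_41: α=0, u≡20; β=-2, v≡31 (mod 41); (20|41)=+1, (31|41)=+1; sign (−1)^0·+1^-2·+1^0 = +1.
(a,b)_11: α=1, u≡4; β=4, v≡7 (mod 11); (4|11)=+1, (7|11)=-1; sign (−1)^0·+1^4·-1^1 = -1.
(a,b)_31: α=0, u≡24; β=2, v≡16 (mod 31); (24|31)=-1, (16|31)=+1; sign (−1)^0·-1^2·+1^0 = +1.
(a,b)_5: α=-1, u≡1; β=-1, v≡3 (mod 5); (1|5)=+1, (3|5)=-1; sign (−1)^0·+1^-1·-1^-1 = -1.
(a,b)_2: α=-4, β=-2; u≡3, v≡7 (mod 8); ε(u)ε(v)=1·1, αω(v)=-4·0, βω(u)=-2·1; sum ≡ 1  ⇒  -1.
(a,b)_3: α=9, u≡1; β=-3, v≡2 (mod 3); (1|3)=+1, (2|3)=-1; sign (−1)^1·+1^-3·-1^9 = +1.
(a,b)_13: α=1, u≡2; β=1, v≡2 (mod 13); (2|13)=-1, (2|13)=-1; sign (−1)^0·-1^1·-1^1 = +1.
(a,b)_7: α=0, u≡4; β=1, v≡2 (mod 7); (4|7)=+1, (2|7)=+1; sign (−1)^0·+1^1·+1^0 = +1.
(a,b)_∞: sgn(40755)=+, sgn(25935)=+, so +1.
|Ram(40755, 25935)| = 4, even; anisotropic at {2, 5, 11, 19}.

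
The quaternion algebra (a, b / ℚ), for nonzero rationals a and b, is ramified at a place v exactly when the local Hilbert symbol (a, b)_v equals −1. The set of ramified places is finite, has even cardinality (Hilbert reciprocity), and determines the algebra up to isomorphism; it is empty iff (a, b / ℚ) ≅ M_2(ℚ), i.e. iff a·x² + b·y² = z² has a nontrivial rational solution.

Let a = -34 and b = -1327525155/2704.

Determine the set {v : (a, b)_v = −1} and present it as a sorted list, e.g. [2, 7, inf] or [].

Mod squares: a ≡ -34, b ≡ -408595. Check v ∈ {∞, 2, 3, 5, 11, 13, 17, 19, 23}.
v=2: v_2(a)=1, v_2(b)=-4; units ≡ 7, 5 (mod 8); ε·ε+αω+βω = 1·0+1·1+-4·0 ≡ 1  ⇒  (a,b)_2 = -1.
v=3: a=3^0·(≡2), b=3^2·(≡2) mod 3; (2|3)=-1, (2|3)=-1; (−1)^{0·2·1}·(-1)^2·(-1)^0 = +1.
v=13: a=13^0·(≡5), b=13^-2·(≡6) mod 13; (5|13)=-1, (6|13)=-1; (−1)^{0·-2·6}·(-1)^-2·(-1)^0 = +1.
v=19: a=19^0·(≡4), b=19^3·(≡14) mod 19; (4|19)=+1, (14|19)=-1; (−1)^{0·3·9}·(+1)^3·(-1)^0 = +1.
v=23: a=23^0·(≡12), b=23^1·(≡10) mod 23; (12|23)=+1, (10|23)=-1; (−1)^{0·1·11}·(+1)^1·(-1)^0 = +1.
v=11: a=11^0·(≡10), b=11^1·(≡7) mod 11; (10|11)=-1, (7|11)=-1; (−1)^{0·1·5}·(-1)^1·(-1)^0 = -1.
v=5: a=5^0·(≡1), b=5^1·(≡1) mod 5; (1|5)=+1, (1|5)=+1; (−1)^{0·1·2}·(+1)^1·(+1)^0 = +1.
v=17: a=17^1·(≡15), b=17^1·(≡6) mod 17; (15|17)=+1, (6|17)=-1; (−1)^{1·1·8}·(+1)^1·(-1)^1 = -1.
v=∞: -34 < 0 and -408595 < 0  ⇒  (a,b)_∞ = -1.
(-34, -408595 / ℚ) ramifies at {2, 11, 17, ∞}: a division algebra.

[2, 11, 17, inf]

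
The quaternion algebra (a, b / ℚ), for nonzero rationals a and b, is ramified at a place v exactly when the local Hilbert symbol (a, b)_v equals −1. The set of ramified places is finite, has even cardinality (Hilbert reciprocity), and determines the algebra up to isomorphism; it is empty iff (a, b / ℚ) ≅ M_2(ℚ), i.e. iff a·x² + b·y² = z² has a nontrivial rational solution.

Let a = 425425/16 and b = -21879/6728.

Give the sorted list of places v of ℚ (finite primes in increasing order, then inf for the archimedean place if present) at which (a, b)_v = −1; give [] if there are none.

[7, 17]

(a, b) ≡ (17017, -4862) mod (ℚ^×)²; places V = {2, 3, 5, 7, 11, 13, 17, 29, ∞}.
(a,b)_2: α=-4, β=-3; u≡1, v≡1 (mod 8); ε(u)ε(v)=0·0, αω(v)=-4·0, βω(u)=-3·0; sum ≡ 0  ⇒  +1.
(a,b)_7: α=1, u≡4; β=0, v≡3 (mod 7); (4|7)=+1, (3|7)=-1; sign (−1)^0·+1^0·-1^1 = -1.
(a,b)_29: α=0, u≡16; β=-2, v≡2 (mod 29); (16|29)=+1, (2|29)=-1; sign (−1)^0·+1^-2·-1^0 = +1.
(a,b)_5: α=2, u≡2; β=0, v≡2 (mod 5); (2|5)=-1, (2|5)=-1; sign (−1)^0·-1^0·-1^2 = +1.
(a,b)_∞: sgn(17017)=+, sgn(-4862)=−, so +1.
(a,b)_3: α=0, u≡1; β=2, v≡1 (mod 3); (1|3)=+1, (1|3)=+1; sign (−1)^0·+1^2·+1^0 = +1.
(a,b)_17: α=1, u≡16; β=1, v≡3 (mod 17); (16|17)=+1, (3|17)=-1; sign (−1)^0·+1^1·-1^1 = -1.
(a,b)_13: α=1, u≡10; β=1, v≡1 (mod 13); (10|13)=+1, (1|13)=+1; sign (−1)^0·+1^1·+1^1 = +1.
(a,b)_11: α=1, u≡2; β=1, v≡5 (mod 11); (2|11)=-1, (5|11)=+1; sign (−1)^1·-1^1·+1^1 = +1.
|Ram(17017, -4862)| = 2, even; anisotropic at {7, 17}.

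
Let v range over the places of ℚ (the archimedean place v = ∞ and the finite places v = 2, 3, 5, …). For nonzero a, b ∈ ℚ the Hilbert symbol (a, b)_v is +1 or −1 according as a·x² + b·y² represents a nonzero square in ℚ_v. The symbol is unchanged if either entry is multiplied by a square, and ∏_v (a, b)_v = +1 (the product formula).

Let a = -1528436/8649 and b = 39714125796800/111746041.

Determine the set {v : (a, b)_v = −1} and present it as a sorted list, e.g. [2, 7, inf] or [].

[2, 17]

Mod squares: a ≡ -2261, b ≡ 23. Check v ∈ {∞, 2, 3, 5, 7, 11, 13, 17, 19, 23, 31}.
v=7: a=7^1·(≡6), b=7^2·(≡2) mod 7; (6|7)=-1, (2|7)=+1; (−1)^{1·2·3}·(-1)^2·(+1)^1 = +1.
v=3: a=3^-2·(≡1), b=3^0·(≡2) mod 3; (1|3)=+1, (2|3)=-1; (−1)^{-2·0·1}·(+1)^0·(-1)^-2 = +1.
v=11: a=11^0·(≡1), b=11^-2·(≡3) mod 11; (1|11)=+1, (3|11)=+1; (−1)^{0·-2·5}·(+1)^-2·(+1)^0 = +1.
v=∞: -2261 < 0 and 23 > 0  ⇒  (a,b)_∞ = +1.
v=19: a=19^1·(≡10), b=19^4·(≡6) mod 19; (10|19)=-1, (6|19)=+1; (−1)^{1·4·9}·(-1)^4·(+1)^1 = +1.
v=5: a=5^0·(≡1), b=5^2·(≡2) mod 5; (1|5)=+1, (2|5)=-1; (−1)^{0·2·2}·(+1)^2·(-1)^0 = +1.
v=23: a=23^0·(≡6), b=23^1·(≡9) mod 23; (6|23)=+1, (9|23)=+1; (−1)^{0·1·11}·(+1)^1·(+1)^0 = +1.
v=13: a=13^2·(≡1), b=13^2·(≡4) mod 13; (1|13)=+1, (4|13)=+1; (−1)^{2·2·6}·(+1)^2·(+1)^2 = +1.
v=31: a=31^-2·(≡9), b=31^-4·(≡12) mod 31; (9|31)=+1, (12|31)=-1; (−1)^{-2·-4·15}·(+1)^-4·(-1)^-2 = +1.
v=17: a=17^1·(≡3), b=17^0·(≡3) mod 17; (3|17)=-1, (3|17)=-1; (−1)^{1·0·8}·(-1)^0·(-1)^1 = -1.
v=2: v_2(a)=2, v_2(b)=6; units ≡ 3, 7 (mod 8); ε·ε+αω+βω = 1·1+2·0+6·1 ≡ 1  ⇒  (a,b)_2 = -1.
Ram(-2261, 23) = {2, 17}; no ℚ_2-point on the conic.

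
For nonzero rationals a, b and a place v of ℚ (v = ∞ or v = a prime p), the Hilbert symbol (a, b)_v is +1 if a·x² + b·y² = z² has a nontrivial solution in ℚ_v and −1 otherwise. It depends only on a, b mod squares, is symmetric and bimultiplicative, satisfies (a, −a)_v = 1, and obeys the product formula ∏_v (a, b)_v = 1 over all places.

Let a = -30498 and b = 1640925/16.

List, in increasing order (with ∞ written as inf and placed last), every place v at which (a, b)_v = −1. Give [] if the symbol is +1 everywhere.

Mod squares: a ≡ -30498, b ≡ 7293. Check v ∈ {∞, 2, 3, 5, 11, 13, 17, 23}.
v=3: a=3^1·(≡1), b=3^3·(≡1) mod 3; (1|3)=+1, (1|3)=+1; (−1)^{1·3·1}·(+1)^3·(+1)^1 = -1.
v=5: a=5^0·(≡2), b=5^2·(≡2) mod 5; (2|5)=-1, (2|5)=-1; (−1)^{0·2·2}·(-1)^2·(-1)^0 = +1.
v=13: a=13^1·(≡7), b=13^1·(≡7) mod 13; (7|13)=-1, (7|13)=-1; (−1)^{1·1·6}·(-1)^1·(-1)^1 = +1.
v=∞: -30498 < 0 and 7293 > 0  ⇒  (a,b)_∞ = +1.
v=2: v_2(a)=1, v_2(b)=-4; units ≡ 7, 5 (mod 8); ε·ε+αω+βω = 1·0+1·1+-4·0 ≡ 1  ⇒  (a,b)_2 = -1.
v=11: a=11^0·(≡5), b=11^1·(≡3) mod 11; (5|11)=+1, (3|11)=+1; (−1)^{0·1·5}·(+1)^1·(+1)^0 = +1.
v=17: a=17^1·(≡8), b=17^1·(≡1) mod 17; (8|17)=+1, (1|17)=+1; (−1)^{1·1·8}·(+1)^1·(+1)^1 = +1.
v=23: a=23^1·(≡8), b=23^0·(≡8) mod 23; (8|23)=+1, (8|23)=+1; (−1)^{1·0·11}·(+1)^0·(+1)^1 = +1.
Ram(-30498, 7293) = {2, 3}; no ℚ_2-point on the conic.

[2, 3]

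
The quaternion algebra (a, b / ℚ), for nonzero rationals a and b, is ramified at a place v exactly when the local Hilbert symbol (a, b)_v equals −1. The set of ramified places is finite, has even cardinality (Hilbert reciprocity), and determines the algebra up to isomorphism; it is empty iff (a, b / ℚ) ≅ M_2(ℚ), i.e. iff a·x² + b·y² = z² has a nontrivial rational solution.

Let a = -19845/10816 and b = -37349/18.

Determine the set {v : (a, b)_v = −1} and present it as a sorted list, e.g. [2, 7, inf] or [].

[5, 13, 17, inf]

Mod squares: a ≡ -5, b ≡ -442. Check v ∈ {∞, 2, 3, 5, 7, 13, 17}.
v=17: a=17^0·(≡7), b=17^1·(≡13) mod 17; (7|17)=-1, (13|17)=+1; (−1)^{0·1·8}·(-1)^1·(+1)^0 = -1.
v=2: v_2(a)=-6, v_2(b)=-1; units ≡ 3, 3 (mod 8); ε·ε+αω+βω = 1·1+-6·1+-1·1 ≡ 0  ⇒  (a,b)_2 = +1.
v=7: a=7^2·(≡1), b=7^0·(≡6) mod 7; (1|7)=+1, (6|7)=-1; (−1)^{2·0·3}·(+1)^0·(-1)^2 = +1.
v=3: a=3^4·(≡1), b=3^-2·(≡2) mod 3; (1|3)=+1, (2|3)=-1; (−1)^{4·-2·1}·(+1)^-2·(-1)^4 = +1.
v=5: a=5^1·(≡1), b=5^0·(≡2) mod 5; (1|5)=+1, (2|5)=-1; (−1)^{1·0·2}·(+1)^0·(-1)^1 = -1.
v=∞: -5 < 0 and -442 < 0  ⇒  (a,b)_∞ = -1.
v=13: a=13^-2·(≡7), b=13^3·(≡7) mod 13; (7|13)=-1, (7|13)=-1; (−1)^{-2·3·6}·(-1)^3·(-1)^-2 = -1.
|Ram(-5, -442)| = 4, even; anisotropic at {5, 13, 17, ∞}.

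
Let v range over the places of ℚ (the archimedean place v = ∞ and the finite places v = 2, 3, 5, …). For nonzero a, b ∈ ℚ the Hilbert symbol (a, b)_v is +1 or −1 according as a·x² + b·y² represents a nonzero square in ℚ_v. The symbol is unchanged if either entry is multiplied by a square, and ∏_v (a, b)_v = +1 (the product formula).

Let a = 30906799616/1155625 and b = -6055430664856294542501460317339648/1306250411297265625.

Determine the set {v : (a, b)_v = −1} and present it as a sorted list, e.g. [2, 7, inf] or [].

(a, b) ≡ (8246, -7378) mod (ℚ^×)²; places V = {2, 3, 5, 7, 11, 17, 19, 23, 31, 43, ∞}.
(a,b)_2: α=9, β=15; u≡3, v≡7 (mod 8); ε(u)ε(v)=1·1, αω(v)=9·0, βω(u)=15·1; sum ≡ 0  ⇒  +1.
(a,b)_31: α=1, u≡8; β=3, v≡18 (mod 31); (8|31)=+1, (18|31)=+1; sign (−1)^1·+1^3·+1^1 = -1.
(a,b)_5: α=-4, u≡4; β=-8, v≡2 (mod 5); (4|5)=+1, (2|5)=-1; sign (−1)^0·+1^-8·-1^-4 = +1.
(a,b)_19: α=1, u≡1; β=4, v≡13 (mod 19); (1|19)=+1, (13|19)=-1; sign (−1)^0·+1^4·-1^1 = -1.
(a,b)_3: α=0, u≡2; β=2, v≡2 (mod 3); (2|3)=-1, (2|3)=-1; sign (−1)^0·-1^2·-1^0 = +1.
(a,b)_23: α=0, u≡13; β=-2, v≡21 (mod 23); (13|23)=+1, (21|23)=-1; sign (−1)^0·+1^-2·-1^0 = +1.
(a,b)_7: α=1, u≡2; β=3, v≡5 (mod 7); (2|7)=+1, (5|7)=-1; sign (−1)^1·+1^3·-1^1 = +1.
(a,b)_43: α=-2, u≡22; β=-6, v≡18 (mod 43); (22|43)=-1, (18|43)=-1; sign (−1)^0·-1^-6·-1^-2 = +1.
(a,b)_11: α=4, u≡6; β=12, v≡4 (mod 11); (6|11)=-1, (4|11)=+1; sign (−1)^0·-1^12·+1^4 = +1.
(a,b)_17: α=0, u≡13; β=3, v≡9 (mod 17); (13|17)=+1, (9|17)=+1; sign (−1)^0·+1^3·+1^0 = +1.
(a,b)_∞: sgn(8246)=+, sgn(-7378)=−, so +1.
|Ram(8246, -7378)| = 2, even; anisotropic at {19, 31}.

[19, 31]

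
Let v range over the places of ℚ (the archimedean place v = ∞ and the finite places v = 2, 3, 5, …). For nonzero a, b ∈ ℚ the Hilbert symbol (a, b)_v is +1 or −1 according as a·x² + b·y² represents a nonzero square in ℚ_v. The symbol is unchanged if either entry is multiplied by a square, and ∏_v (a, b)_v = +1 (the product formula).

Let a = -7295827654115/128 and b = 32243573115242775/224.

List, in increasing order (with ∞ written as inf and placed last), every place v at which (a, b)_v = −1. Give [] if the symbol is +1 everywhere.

[2, 17, 29, 31]

Mod squares: a ≡ -848470, b ≡ 121394. Check v ∈ {∞, 2, 3, 5, 7, 11, 13, 17, 23, 29, 31}.
v=∞: -848470 < 0 and 121394 > 0  ⇒  (a,b)_∞ = +1.
v=5: a=5^1·(≡4), b=5^2·(≡4) mod 5; (4|5)=+1, (4|5)=+1; (−1)^{1·2·2}·(+1)^2·(+1)^1 = +1.
v=13: a=13^2·(≡4), b=13^3·(≡3) mod 13; (4|13)=+1, (3|13)=+1; (−1)^{2·3·6}·(+1)^3·(+1)^2 = +1.
v=7: a=7^1·(≡1), b=7^-1·(≡5) mod 7; (1|7)=+1, (5|7)=-1; (−1)^{1·-1·3}·(+1)^-1·(-1)^1 = +1.
v=29: a=29^2·(≡2), b=29^3·(≡10) mod 29; (2|29)=-1, (10|29)=-1; (−1)^{2·3·14}·(-1)^3·(-1)^2 = -1.
v=17: a=17^1·(≡2), b=17^0·(≡12) mod 17; (2|17)=+1, (12|17)=-1; (−1)^{1·0·8}·(+1)^0·(-1)^1 = -1.
v=31: a=31^1·(≡30), b=31^2·(≡23) mod 31; (30|31)=-1, (23|31)=-1; (−1)^{1·2·15}·(-1)^2·(-1)^1 = -1.
v=2: v_2(a)=-7, v_2(b)=-5; units ≡ 5, 1 (mod 8); ε·ε+αω+βω = 0·0+-7·0+-5·1 ≡ 1  ⇒  (a,b)_2 = -1.
v=3: a=3^0·(≡2), b=3^2·(≡2) mod 3; (2|3)=-1, (2|3)=-1; (−1)^{0·2·1}·(-1)^2·(-1)^0 = +1.
v=23: a=23^1·(≡2), b=23^1·(≡14) mod 23; (2|23)=+1, (14|23)=-1; (−1)^{1·1·11}·(+1)^1·(-1)^1 = +1.
v=11: a=11^2·(≡1), b=11^2·(≡3) mod 11; (1|11)=+1, (3|11)=+1; (−1)^{2·2·5}·(+1)^2·(+1)^2 = +1.
(-848470, 121394 / ℚ) ramifies at {2, 17, 29, 31}: a division algebra.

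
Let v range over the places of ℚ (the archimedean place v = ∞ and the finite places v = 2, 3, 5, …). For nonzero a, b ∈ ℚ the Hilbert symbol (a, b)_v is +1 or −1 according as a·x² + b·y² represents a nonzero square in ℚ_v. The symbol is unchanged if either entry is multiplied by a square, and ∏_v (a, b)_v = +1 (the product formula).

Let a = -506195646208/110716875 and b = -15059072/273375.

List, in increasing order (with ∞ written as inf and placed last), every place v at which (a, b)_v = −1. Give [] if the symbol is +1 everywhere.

Mod squares: a ≡ -21, b ≡ -30. Check v ∈ {∞, 2, 3, 5, 7}.
v=7: a=7^11·(≡1), b=7^6·(≡3) mod 7; (1|7)=+1, (3|7)=-1; (−1)^{11·6·3}·(+1)^6·(-1)^11 = -1.
v=2: v_2(a)=8, v_2(b)=7; units ≡ 3, 1 (mod 8); ε·ε+αω+βω = 1·0+8·0+7·1 ≡ 1  ⇒  (a,b)_2 = -1.
v=∞: -21 < 0 and -30 < 0  ⇒  (a,b)_∞ = -1.
v=5: a=5^-4·(≡1), b=5^-3·(≡4) mod 5; (1|5)=+1, (4|5)=+1; (−1)^{-4·-3·2}·(+1)^-3·(+1)^-4 = +1.
v=3: a=3^-11·(≡2), b=3^-7·(≡2) mod 3; (2|3)=-1, (2|3)=-1; (−1)^{-11·-7·1}·(-1)^-7·(-1)^-11 = -1.
(-21, -30 / ℚ) ramifies at {2, 3, 7, ∞}: a division algebra.

[2, 3, 7, inf]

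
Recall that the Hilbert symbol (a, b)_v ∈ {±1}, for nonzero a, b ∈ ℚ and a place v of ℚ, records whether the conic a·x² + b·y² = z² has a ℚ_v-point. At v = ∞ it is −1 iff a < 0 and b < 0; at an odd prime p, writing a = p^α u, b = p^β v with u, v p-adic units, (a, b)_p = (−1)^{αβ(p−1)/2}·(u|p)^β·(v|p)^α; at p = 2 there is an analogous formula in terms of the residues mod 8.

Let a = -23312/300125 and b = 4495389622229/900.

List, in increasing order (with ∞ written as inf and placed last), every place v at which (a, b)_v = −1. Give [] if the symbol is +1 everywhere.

(a, b) ≡ (-7285, 17501) mod (ℚ^×)²; places V = {2, 3, 5, 7, 11, 31, 37, 43, 47, ∞}.
(a,b)_37: α=0, u≡4; β=1, v≡13 (mod 37); (4|37)=+1, (13|37)=-1; sign (−1)^0·+1^1·-1^0 = +1.
(a,b)_43: α=0, u≡9; β=1, v≡29 (mod 43); (9|43)=+1, (29|43)=-1; sign (−1)^0·+1^1·-1^0 = +1.
(a,b)_31: α=1, u≡26; β=2, v≡26 (mod 31); (26|31)=-1, (26|31)=-1; sign (−1)^0·-1^2·-1^1 = -1.
(a,b)_5: α=-3, u≡3; β=-2, v≡4 (mod 5); (3|5)=-1, (4|5)=+1; sign (−1)^0·-1^-2·+1^-3 = +1.
(a,b)_7: α=-4, u≡2; β=0, v≡4 (mod 7); (2|7)=+1, (4|7)=+1; sign (−1)^0·+1^0·+1^-4 = +1.
(a,b)_2: α=4, β=-2; u≡3, v≡5 (mod 8); ε(u)ε(v)=1·0, αω(v)=4·1, βω(u)=-2·1; sum ≡ 0  ⇒  +1.
(a,b)_3: α=0, u≡2; β=-2, v≡2 (mod 3); (2|3)=-1, (2|3)=-1; sign (−1)^0·-1^-2·-1^0 = +1.
(a,b)_47: α=1, u≡43; β=2, v≡14 (mod 47); (43|47)=-1, (14|47)=+1; sign (−1)^0·-1^2·+1^1 = +1.
(a,b)_∞: sgn(-7285)=−, sgn(17501)=+, so +1.
(a,b)_11: α=0, u≡8; β=3, v≡6 (mod 11); (8|11)=-1, (6|11)=-1; sign (−1)^0·-1^3·-1^0 = -1.
|Ram(-7285, 17501)| = 2, even; anisotropic at {11, 31}.

[11, 31]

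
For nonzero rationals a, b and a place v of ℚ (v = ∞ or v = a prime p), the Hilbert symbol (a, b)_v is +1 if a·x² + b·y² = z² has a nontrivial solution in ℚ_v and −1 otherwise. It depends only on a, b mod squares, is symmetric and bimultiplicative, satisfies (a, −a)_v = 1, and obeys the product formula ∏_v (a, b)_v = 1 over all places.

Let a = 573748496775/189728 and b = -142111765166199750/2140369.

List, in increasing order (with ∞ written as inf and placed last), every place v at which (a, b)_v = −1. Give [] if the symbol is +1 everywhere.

[2, 5, 17, 31]

(a, b) ≡ (65518, -12710) mod (ℚ^×)²; places V = {2, 3, 5, 7, 11, 17, 19, 31, 41, 47, ∞}.
(a,b)_3: α=6, u≡1; β=6, v≡1 (mod 3); (1|3)=+1, (1|3)=+1; sign (−1)^0·+1^6·+1^6 = +1.
(a,b)_41: α=1, u≡32; β=1, v≡4 (mod 41); (32|41)=+1, (4|41)=+1; sign (−1)^0·+1^1·+1^1 = +1.
(a,b)_2: α=-5, β=1; u≡7, v≡5 (mod 8); ε(u)ε(v)=1·0, αω(v)=-5·1, βω(u)=1·0; sum ≡ 1  ⇒  -1.
(a,b)_17: α=1, u≡11; β=2, v≡14 (mod 17); (11|17)=-1, (14|17)=-1; sign (−1)^0·-1^2·-1^1 = -1.
(a,b)_∞: sgn(65518)=+, sgn(-12710)=−, so +1.
(a,b)_5: α=2, u≡2; β=3, v≡3 (mod 5); (2|5)=-1, (3|5)=-1; sign (−1)^0·-1^3·-1^2 = -1.
(a,b)_47: α=1, u≡20; β=2, v≡21 (mod 47); (20|47)=-1, (21|47)=+1; sign (−1)^0·-1^2·+1^1 = +1.
(a,b)_7: α=-2, u≡6; β=-2, v≡2 (mod 7); (6|7)=-1, (2|7)=+1; sign (−1)^0·-1^-2·+1^-2 = +1.
(a,b)_31: α=2, u≡3; β=3, v≡26 (mod 31); (3|31)=-1, (26|31)=-1; sign (−1)^0·-1^3·-1^2 = -1.
(a,b)_19: α=0, u≡16; β=-2, v≡6 (mod 19); (16|19)=+1, (6|19)=+1; sign (−1)^0·+1^-2·+1^0 = +1.
(a,b)_11: α=-2, u≡6; β=-2, v≡2 (mod 11); (6|11)=-1, (2|11)=-1; sign (−1)^0·-1^-2·-1^-2 = +1.
|Ram(65518, -12710)| = 4, even; anisotropic at {2, 5, 17, 31}.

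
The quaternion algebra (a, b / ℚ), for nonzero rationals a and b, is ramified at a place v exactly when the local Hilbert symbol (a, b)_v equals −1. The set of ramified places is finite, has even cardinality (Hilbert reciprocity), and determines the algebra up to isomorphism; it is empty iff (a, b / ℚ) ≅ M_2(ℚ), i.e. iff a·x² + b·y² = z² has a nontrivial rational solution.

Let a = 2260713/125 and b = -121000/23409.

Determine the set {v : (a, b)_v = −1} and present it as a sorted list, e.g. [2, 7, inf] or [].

Mod squares: a ≡ 1365, b ≡ -10. Check v ∈ {∞, 2, 3, 5, 7, 11, 13, 17}.
v=∞: 1365 > 0 and -10 < 0  ⇒  (a,b)_∞ = +1.
v=2: v_2(a)=0, v_2(b)=3; units ≡ 5, 3 (mod 8); ε·ε+αω+βω = 0·1+0·1+3·1 ≡ 1  ⇒  (a,b)_2 = -1.
v=13: a=13^3·(≡10), b=13^0·(≡12) mod 13; (10|13)=+1, (12|13)=+1; (−1)^{3·0·6}·(+1)^0·(+1)^3 = +1.
v=17: a=17^0·(≡6), b=17^-2·(≡7) mod 17; (6|17)=-1, (7|17)=-1; (−1)^{0·-2·8}·(-1)^-2·(-1)^0 = +1.
v=7: a=7^3·(≡3), b=7^0·(≡2) mod 7; (3|7)=-1, (2|7)=+1; (−1)^{3·0·3}·(-1)^0·(+1)^3 = +1.
v=5: a=5^-3·(≡3), b=5^3·(≡3) mod 5; (3|5)=-1, (3|5)=-1; (−1)^{-3·3·2}·(-1)^3·(-1)^-3 = +1.
v=11: a=11^0·(≡1), b=11^2·(≡1) mod 11; (1|11)=+1, (1|11)=+1; (−1)^{0·2·5}·(+1)^2·(+1)^0 = +1.
v=3: a=3^1·(≡2), b=3^-4·(≡2) mod 3; (2|3)=-1, (2|3)=-1; (−1)^{1·-4·1}·(-1)^-4·(-1)^1 = -1.
Ram(1365, -10) = {2, 3}; no ℚ_2-point on the conic.

[2, 3]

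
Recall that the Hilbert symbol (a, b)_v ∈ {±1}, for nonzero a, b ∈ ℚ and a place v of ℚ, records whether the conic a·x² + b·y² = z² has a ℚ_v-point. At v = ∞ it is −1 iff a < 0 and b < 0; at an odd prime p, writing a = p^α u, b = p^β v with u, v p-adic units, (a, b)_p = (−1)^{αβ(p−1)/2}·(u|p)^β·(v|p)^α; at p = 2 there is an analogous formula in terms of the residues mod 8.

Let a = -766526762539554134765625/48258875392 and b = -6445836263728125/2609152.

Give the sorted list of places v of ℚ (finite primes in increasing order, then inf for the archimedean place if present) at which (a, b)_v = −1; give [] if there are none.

[2, 23, 29, inf]

(a, b) ≡ (-16445, -476905) mod (ℚ^×)²; places V = {2, 3, 5, 7, 11, 13, 17, 23, 29, ∞}.
(a,b)_2: α=-18, β=-12; u≡3, v≡7 (mod 8); ε(u)ε(v)=1·1, αω(v)=-18·0, βω(u)=-12·1; sum ≡ 1  ⇒  -1.
(a,b)_23: α=3, u≡7; β=3, v≡20 (mod 23); (7|23)=-1, (20|23)=-1; sign (−1)^1·-1^3·-1^3 = -1.
(a,b)_7: α=-2, u≡3; β=-2, v≡5 (mod 7); (3|7)=-1, (5|7)=-1; sign (−1)^0·-1^-2·-1^-2 = +1.
(a,b)_3: α=20, u≡1; β=12, v≡2 (mod 3); (1|3)=+1, (2|3)=-1; sign (−1)^0·+1^12·-1^20 = +1.
(a,b)_∞: sgn(-16445)=−, sgn(-476905)=−, so -1.
(a,b)_11: α=1, u≡5; β=1, v≡2 (mod 11); (5|11)=+1, (2|11)=-1; sign (−1)^1·+1^1·-1^1 = +1.
(a,b)_5: α=9, u≡4; β=5, v≡1 (mod 5); (4|5)=+1, (1|5)=+1; sign (−1)^0·+1^5·+1^9 = +1.
(a,b)_17: α=-2, u≡3; β=0, v≡4 (mod 17); (3|17)=-1, (4|17)=+1; sign (−1)^0·-1^0·+1^-2 = +1.
(a,b)_29: α=2, u≡27; β=1, v≡26 (mod 29); (27|29)=-1, (26|29)=-1; sign (−1)^0·-1^1·-1^2 = -1.
(a,b)_13: α=-1, u≡1; β=-1, v≡10 (mod 13); (1|13)=+1, (10|13)=+1; sign (−1)^0·+1^-1·+1^-1 = +1.
(-16445, -476905 / ℚ) ramifies at {2, 23, 29, ∞}: a division algebra.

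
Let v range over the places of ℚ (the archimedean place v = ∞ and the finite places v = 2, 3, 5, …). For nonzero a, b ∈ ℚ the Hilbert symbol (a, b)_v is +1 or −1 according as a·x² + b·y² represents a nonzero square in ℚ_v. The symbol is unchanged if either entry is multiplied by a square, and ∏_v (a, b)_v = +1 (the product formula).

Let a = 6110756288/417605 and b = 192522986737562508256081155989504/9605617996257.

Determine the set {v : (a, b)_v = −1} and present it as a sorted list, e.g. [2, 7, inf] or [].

[2, 5, 13, 17, 19, 29]

Mod squares: a ≡ 198835, b ≡ 2063698. Check v ∈ {∞, 2, 3, 5, 7, 13, 17, 19, 23, 29}.
v=7: a=7^5·(≡3), b=7^17·(≡1) mod 7; (3|7)=-1, (1|7)=+1; (−1)^{5·17·3}·(-1)^17·(+1)^5 = +1.
v=3: a=3^0·(≡1), b=3^-4·(≡1) mod 3; (1|3)=+1, (1|3)=+1; (−1)^{0·-4·1}·(+1)^-4·(+1)^0 = +1.
v=5: a=5^-1·(≡3), b=5^0·(≡2) mod 5; (3|5)=-1, (2|5)=-1; (−1)^{-1·0·2}·(-1)^0·(-1)^-1 = -1.
v=23: a=23^1·(≡7), b=23^3·(≡18) mod 23; (7|23)=-1, (18|23)=+1; (−1)^{1·3·11}·(-1)^3·(+1)^1 = +1.
v=19: a=19^1·(≡13), b=19^4·(≡15) mod 19; (13|19)=-1, (15|19)=-1; (−1)^{1·4·9}·(-1)^4·(-1)^1 = -1.
v=13: a=13^1·(≡7), b=13^3·(≡3) mod 13; (7|13)=-1, (3|13)=+1; (−1)^{1·3·6}·(-1)^3·(+1)^1 = -1.
v=∞: 198835 > 0 and 2063698 > 0  ⇒  (a,b)_∞ = +1.
v=2: v_2(a)=6, v_2(b)=13; units ≡ 3, 1 (mod 8); ε·ε+αω+βω = 1·0+6·0+13·1 ≡ 1  ⇒  (a,b)_2 = -1.
v=17: a=17^-4·(≡11), b=17^-9·(≡7) mod 17; (11|17)=-1, (7|17)=-1; (−1)^{-4·-9·8}·(-1)^-9·(-1)^-4 = -1.
v=29: a=29^0·(≡12), b=29^1·(≡13) mod 29; (12|29)=-1, (13|29)=+1; (−1)^{0·1·14}·(-1)^1·(+1)^0 = -1.
(198835, 2063698 / ℚ) ramifies at {2, 5, 13, 17, 19, 29}: a division algebra.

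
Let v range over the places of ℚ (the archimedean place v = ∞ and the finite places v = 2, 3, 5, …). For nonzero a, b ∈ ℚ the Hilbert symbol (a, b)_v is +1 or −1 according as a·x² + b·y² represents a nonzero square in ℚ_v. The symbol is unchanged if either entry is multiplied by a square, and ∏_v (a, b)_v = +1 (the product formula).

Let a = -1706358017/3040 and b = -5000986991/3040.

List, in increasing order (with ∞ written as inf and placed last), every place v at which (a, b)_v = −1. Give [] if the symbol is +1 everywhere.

[5, 19, 31, inf]

Mod squares: a ≡ -135470, b ≡ -948290. Check v ∈ {∞, 2, 5, 7, 11, 13, 17, 19, 23, 31}.
v=31: a=31^1·(≡5), b=31^1·(≡5) mod 31; (5|31)=+1, (5|31)=+1; (−1)^{1·1·15}·(+1)^1·(+1)^1 = -1.
v=7: a=7^2·(≡1), b=7^3·(≡1) mod 7; (1|7)=+1, (1|7)=+1; (−1)^{2·3·3}·(+1)^3·(+1)^2 = +1.
v=13: a=13^2·(≡9), b=13^2·(≡6) mod 13; (9|13)=+1, (6|13)=-1; (−1)^{2·2·6}·(+1)^2·(-1)^2 = +1.
v=19: a=19^-1·(≡15), b=19^-1·(≡8) mod 19; (15|19)=-1, (8|19)=-1; (−1)^{-1·-1·9}·(-1)^-1·(-1)^-1 = -1.
v=11: a=11^0·(≡8), b=11^2·(≡4) mod 11; (8|11)=-1, (4|11)=+1; (−1)^{0·2·5}·(-1)^2·(+1)^0 = +1.
v=17: a=17^2·(≡5), b=17^0·(≡2) mod 17; (5|17)=-1, (2|17)=+1; (−1)^{2·0·8}·(-1)^0·(+1)^2 = +1.
v=5: a=5^-1·(≡1), b=5^-1·(≡3) mod 5; (1|5)=+1, (3|5)=-1; (−1)^{-1·-1·2}·(+1)^-1·(-1)^-1 = -1.
v=∞: -135470 < 0 and -948290 < 0  ⇒  (a,b)_∞ = -1.
v=23: a=23^1·(≡20), b=23^1·(≡8) mod 23; (20|23)=-1, (8|23)=+1; (−1)^{1·1·11}·(-1)^1·(+1)^1 = +1.
v=2: v_2(a)=-5, v_2(b)=-5; units ≡ 1, 7 (mod 8); ε·ε+αω+βω = 0·1+-5·0+-5·0 ≡ 0  ⇒  (a,b)_2 = +1.
Ram(-135470, -948290) = {5, 19, 31, ∞}; no ℚ_5-point on the conic.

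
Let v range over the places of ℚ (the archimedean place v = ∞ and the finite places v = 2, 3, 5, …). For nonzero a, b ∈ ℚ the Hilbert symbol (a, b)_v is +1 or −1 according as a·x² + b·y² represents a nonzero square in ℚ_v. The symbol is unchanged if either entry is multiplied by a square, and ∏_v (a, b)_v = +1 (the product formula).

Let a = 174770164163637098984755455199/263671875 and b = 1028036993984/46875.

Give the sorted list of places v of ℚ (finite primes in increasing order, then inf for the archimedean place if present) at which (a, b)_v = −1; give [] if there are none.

[17, 23]

Mod squares: a ≡ 1173, b ≡ 48093. Check v ∈ {∞, 2, 3, 5, 7, 11, 13, 17, 23, 41}.
v=17: a=17^3·(≡13), b=17^1·(≡7) mod 17; (13|17)=+1, (7|17)=-1; (−1)^{3·1·8}·(+1)^1·(-1)^3 = -1.
v=∞: 1173 > 0 and 48093 > 0  ⇒  (a,b)_∞ = +1.
v=3: a=3^-3·(≡1), b=3^-1·(≡2) mod 3; (1|3)=+1, (2|3)=-1; (−1)^{-3·-1·1}·(+1)^-1·(-1)^-3 = +1.
v=5: a=5^-10·(≡2), b=5^-6·(≡3) mod 5; (2|5)=-1, (3|5)=-1; (−1)^{-10·-6·2}·(-1)^-6·(-1)^-10 = +1.
v=41: a=41^4·(≡37), b=41^1·(≡16) mod 41; (37|41)=+1, (16|41)=+1; (−1)^{4·1·20}·(+1)^1·(+1)^4 = +1.
v=7: a=7^0·(≡1), b=7^2·(≡3) mod 7; (1|7)=+1, (3|7)=-1; (−1)^{0·2·3}·(+1)^2·(-1)^0 = +1.
v=13: a=13^6·(≡12), b=13^2·(≡5) mod 13; (12|13)=+1, (5|13)=-1; (−1)^{6·2·6}·(+1)^2·(-1)^6 = +1.
v=23: a=23^3·(≡21), b=23^1·(≡20) mod 23; (21|23)=-1, (20|23)=-1; (−1)^{3·1·11}·(-1)^1·(-1)^3 = -1.
v=11: a=11^8·(≡2), b=11^2·(≡4) mod 11; (2|11)=-1, (4|11)=+1; (−1)^{8·2·5}·(-1)^2·(+1)^8 = +1.
v=2: v_2(a)=0, v_2(b)=6; units ≡ 5, 5 (mod 8); ε·ε+αω+βω = 0·0+0·1+6·1 ≡ 0  ⇒  (a,b)_2 = +1.
(1173, 48093 / ℚ) ramifies at {17, 23}: a division algebra.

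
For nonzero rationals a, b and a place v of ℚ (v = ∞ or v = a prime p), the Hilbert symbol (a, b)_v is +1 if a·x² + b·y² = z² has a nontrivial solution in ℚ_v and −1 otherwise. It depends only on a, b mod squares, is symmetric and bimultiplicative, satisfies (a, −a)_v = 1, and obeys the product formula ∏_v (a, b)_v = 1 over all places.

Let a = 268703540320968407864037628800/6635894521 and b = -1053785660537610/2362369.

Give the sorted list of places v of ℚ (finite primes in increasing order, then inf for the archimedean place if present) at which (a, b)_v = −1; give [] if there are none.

(a, b) ≡ (4862, -2090) mod (ℚ^×)²; places V = {2, 3, 5, 7, 11, 13, 17, 19, 29, 53, ∞}.
(a,b)_3: α=4, u≡2; β=6, v≡1 (mod 3); (2|3)=-1, (1|3)=+1; sign (−1)^0·-1^6·+1^4 = +1.
(a,b)_17: α=9, u≡14; β=4, v≡2 (mod 17); (14|17)=-1, (2|17)=+1; sign (−1)^0·-1^4·+1^9 = +1.
(a,b)_∞: sgn(4862)=+, sgn(-2090)=−, so +1.
(a,b)_13: α=5, u≡9; β=2, v≡4 (mod 13); (9|13)=+1, (4|13)=+1; sign (−1)^0·+1^2·+1^5 = +1.
(a,b)_53: α=-4, u≡50; β=-2, v≡18 (mod 53); (50|53)=-1, (18|53)=-1; sign (−1)^0·-1^-2·-1^-4 = +1.
(a,b)_11: α=3, u≡10; β=1, v≡7 (mod 11); (10|11)=-1, (7|11)=-1; sign (−1)^1·-1^1·-1^3 = -1.
(a,b)_2: α=7, β=1; u≡7, v≡3 (mod 8); ε(u)ε(v)=1·1, αω(v)=7·1, βω(u)=1·0; sum ≡ 0  ⇒  +1.
(a,b)_5: α=2, u≡2; β=1, v≡2 (mod 5); (2|5)=-1, (2|5)=-1; sign (−1)^0·-1^1·-1^2 = -1.
(a,b)_7: α=2, u≡4; β=2, v≡6 (mod 7); (4|7)=+1, (6|7)=-1; sign (−1)^0·+1^2·-1^2 = +1.
(a,b)_29: α=-2, u≡27; β=-2, v≡3 (mod 29); (27|29)=-1, (3|29)=-1; sign (−1)^0·-1^-2·-1^-2 = +1.
(a,b)_19: α=2, u≡6; β=1, v≡6 (mod 19); (6|19)=+1, (6|19)=+1; sign (−1)^0·+1^1·+1^2 = +1.
|Ram(4862, -2090)| = 2, even; anisotropic at {5, 11}.

[5, 11]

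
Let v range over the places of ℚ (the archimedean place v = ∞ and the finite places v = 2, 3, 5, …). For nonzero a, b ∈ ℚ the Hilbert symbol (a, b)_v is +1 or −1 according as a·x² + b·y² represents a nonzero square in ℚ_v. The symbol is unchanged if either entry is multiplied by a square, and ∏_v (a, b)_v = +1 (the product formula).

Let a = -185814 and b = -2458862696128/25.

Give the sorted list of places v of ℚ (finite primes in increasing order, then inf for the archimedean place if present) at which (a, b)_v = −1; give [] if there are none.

Mod squares: a ≡ -2294, b ≡ -29203. Check v ∈ {∞, 2, 3, 5, 19, 29, 31, 37, 53}.
v=19: a=19^0·(≡6), b=19^1·(≡13) mod 19; (6|19)=+1, (13|19)=-1; (−1)^{0·1·9}·(+1)^1·(-1)^0 = +1.
v=37: a=37^1·(≡10), b=37^2·(≡33) mod 37; (10|37)=+1, (33|37)=+1; (−1)^{1·2·18}·(+1)^2·(+1)^1 = +1.
v=29: a=29^0·(≡18), b=29^1·(≡2) mod 29; (18|29)=-1, (2|29)=-1; (−1)^{0·1·14}·(-1)^1·(-1)^0 = -1.
v=31: a=31^1·(≡20), b=31^2·(≡12) mod 31; (20|31)=+1, (12|31)=-1; (−1)^{1·2·15}·(+1)^2·(-1)^1 = -1.
v=∞: -2294 < 0 and -29203 < 0  ⇒  (a,b)_∞ = -1.
v=3: a=3^4·(≡1), b=3^0·(≡2) mod 3; (1|3)=+1, (2|3)=-1; (−1)^{4·0·1}·(+1)^0·(-1)^4 = +1.
v=2: v_2(a)=1, v_2(b)=6; units ≡ 5, 5 (mod 8); ε·ε+αω+βω = 0·0+1·1+6·1 ≡ 1  ⇒  (a,b)_2 = -1.
v=5: a=5^0·(≡1), b=5^-2·(≡2) mod 5; (1|5)=+1, (2|5)=-1; (−1)^{0·-2·2}·(+1)^-2·(-1)^0 = +1.
v=53: a=53^0·(≡4), b=53^1·(≡50) mod 53; (4|53)=+1, (50|53)=-1; (−1)^{0·1·26}·(+1)^1·(-1)^0 = +1.
(-2294, -29203 / ℚ) ramifies at {2, 29, 31, ∞}: a division algebra.

[2, 29, 31, inf]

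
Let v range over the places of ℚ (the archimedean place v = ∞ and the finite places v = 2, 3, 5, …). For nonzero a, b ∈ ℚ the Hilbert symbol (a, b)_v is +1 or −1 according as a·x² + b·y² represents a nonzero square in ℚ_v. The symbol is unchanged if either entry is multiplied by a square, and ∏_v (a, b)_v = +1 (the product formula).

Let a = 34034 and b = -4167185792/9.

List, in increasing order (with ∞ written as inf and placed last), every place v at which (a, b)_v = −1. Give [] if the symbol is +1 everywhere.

[2, 11]

(a, b) ≡ (34034, -38) mod (ℚ^×)²; places V = {2, 3, 7, 11, 13, 17, 19, ∞}.
(a,b)_11: α=1, u≡3; β=2, v≡2 (mod 11); (3|11)=+1, (2|11)=-1; sign (−1)^0·+1^2·-1^1 = -1.
(a,b)_∞: sgn(34034)=+, sgn(-38)=−, so +1.
(a,b)_7: α=1, u≡4; β=2, v≡1 (mod 7); (4|7)=+1, (1|7)=+1; sign (−1)^0·+1^2·+1^1 = +1.
(a,b)_2: α=1, β=7; u≡1, v≡5 (mod 8); ε(u)ε(v)=0·0, αω(v)=1·1, βω(u)=7·0; sum ≡ 1  ⇒  -1.
(a,b)_17: α=1, u≡13; β=2, v≡8 (mod 17); (13|17)=+1, (8|17)=+1; sign (−1)^0·+1^2·+1^1 = +1.
(a,b)_3: α=0, u≡2; β=-2, v≡1 (mod 3); (2|3)=-1, (1|3)=+1; sign (−1)^0·-1^-2·+1^0 = +1.
(a,b)_19: α=0, u≡5; β=1, v≡17 (mod 19); (5|19)=+1, (17|19)=+1; sign (−1)^0·+1^1·+1^0 = +1.
(a,b)_13: α=1, u≡5; β=0, v≡4 (mod 13); (5|13)=-1, (4|13)=+1; sign (−1)^0·-1^0·+1^1 = +1.
(34034, -38 / ℚ) ramifies at {2, 11}: a division algebra.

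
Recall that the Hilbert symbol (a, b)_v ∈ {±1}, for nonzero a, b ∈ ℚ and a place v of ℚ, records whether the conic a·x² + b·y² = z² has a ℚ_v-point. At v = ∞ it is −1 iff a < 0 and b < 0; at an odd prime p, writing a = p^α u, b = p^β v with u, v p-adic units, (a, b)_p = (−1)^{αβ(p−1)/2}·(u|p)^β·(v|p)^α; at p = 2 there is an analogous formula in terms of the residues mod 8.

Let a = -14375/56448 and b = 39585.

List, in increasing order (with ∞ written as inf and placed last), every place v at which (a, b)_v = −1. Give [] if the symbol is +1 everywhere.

Mod squares: a ≡ -46, b ≡ 39585. Check v ∈ {∞, 2, 3, 5, 7, 13, 23, 29}.
v=13: a=13^0·(≡8), b=13^1·(≡3) mod 13; (8|13)=-1, (3|13)=+1; (−1)^{0·1·6}·(-1)^1·(+1)^0 = -1.
v=7: a=7^-2·(≡6), b=7^1·(≡6) mod 7; (6|7)=-1, (6|7)=-1; (−1)^{-2·1·3}·(-1)^1·(-1)^-2 = -1.
v=29: a=29^0·(≡11), b=29^1·(≡2) mod 29; (11|29)=-1, (2|29)=-1; (−1)^{0·1·14}·(-1)^1·(-1)^0 = -1.
v=∞: -46 < 0 and 39585 > 0  ⇒  (a,b)_∞ = +1.
v=5: a=5^4·(≡4), b=5^1·(≡2) mod 5; (4|5)=+1, (2|5)=-1; (−1)^{4·1·2}·(+1)^1·(-1)^4 = +1.
v=2: v_2(a)=-7, v_2(b)=0; units ≡ 1, 1 (mod 8); ε·ε+αω+βω = 0·0+-7·0+0·0 ≡ 0  ⇒  (a,b)_2 = +1.
v=3: a=3^-2·(≡2), b=3^1·(≡1) mod 3; (2|3)=-1, (1|3)=+1; (−1)^{-2·1·1}·(-1)^1·(+1)^-2 = -1.
v=23: a=23^1·(≡7), b=23^0·(≡2) mod 23; (7|23)=-1, (2|23)=+1; (−1)^{1·0·11}·(-1)^0·(+1)^1 = +1.
|Ram(-46, 39585)| = 4, even; anisotropic at {3, 7, 13, 29}.

[3, 7, 13, 29]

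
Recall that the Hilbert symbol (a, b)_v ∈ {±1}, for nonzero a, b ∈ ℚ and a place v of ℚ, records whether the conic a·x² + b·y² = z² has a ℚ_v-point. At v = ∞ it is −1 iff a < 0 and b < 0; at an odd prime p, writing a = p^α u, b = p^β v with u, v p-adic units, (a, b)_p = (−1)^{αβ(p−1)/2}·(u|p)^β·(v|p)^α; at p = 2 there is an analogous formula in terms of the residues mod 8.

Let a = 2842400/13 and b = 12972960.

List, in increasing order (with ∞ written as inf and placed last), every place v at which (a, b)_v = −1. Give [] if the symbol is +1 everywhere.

[5, 7, 13, 17]

Mod squares: a ≡ 92378, b ≡ 10010. Check v ∈ {∞, 2, 3, 5, 7, 11, 13, 17, 19}.
v=11: a=11^1·(≡5), b=11^1·(≡6) mod 11; (5|11)=+1, (6|11)=-1; (−1)^{1·1·5}·(+1)^1·(-1)^1 = +1.
v=∞: 92378 > 0 and 10010 > 0  ⇒  (a,b)_∞ = +1.
v=13: a=13^-1·(≡2), b=13^1·(≡1) mod 13; (2|13)=-1, (1|13)=+1; (−1)^{-1·1·6}·(-1)^1·(+1)^-1 = -1.
v=19: a=19^1·(≡1), b=19^0·(≡7) mod 19; (1|19)=+1, (7|19)=+1; (−1)^{1·0·9}·(+1)^0·(+1)^1 = +1.
v=5: a=5^2·(≡2), b=5^1·(≡2) mod 5; (2|5)=-1, (2|5)=-1; (−1)^{2·1·2}·(-1)^1·(-1)^2 = -1.
v=7: a=7^0·(≡6), b=7^1·(≡2) mod 7; (6|7)=-1, (2|7)=+1; (−1)^{0·1·3}·(-1)^1·(+1)^0 = -1.
v=2: v_2(a)=5, v_2(b)=5; units ≡ 5, 5 (mod 8); ε·ε+αω+βω = 0·0+5·1+5·1 ≡ 0  ⇒  (a,b)_2 = +1.
v=17: a=17^1·(≡3), b=17^0·(≡5) mod 17; (3|17)=-1, (5|17)=-1; (−1)^{1·0·8}·(-1)^0·(-1)^1 = -1.
v=3: a=3^0·(≡2), b=3^4·(≡2) mod 3; (2|3)=-1, (2|3)=-1; (−1)^{0·4·1}·(-1)^4·(-1)^0 = +1.
|Ram(92378, 10010)| = 4, even; anisotropic at {5, 7, 13, 17}.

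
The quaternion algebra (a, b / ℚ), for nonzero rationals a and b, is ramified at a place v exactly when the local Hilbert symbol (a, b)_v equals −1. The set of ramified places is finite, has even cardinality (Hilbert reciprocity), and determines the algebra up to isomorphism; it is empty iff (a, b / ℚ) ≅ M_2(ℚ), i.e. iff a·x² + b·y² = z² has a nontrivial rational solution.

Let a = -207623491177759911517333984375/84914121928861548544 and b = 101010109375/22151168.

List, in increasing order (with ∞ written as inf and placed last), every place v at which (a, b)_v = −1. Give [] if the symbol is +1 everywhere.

(a, b) ≡ (-7, 14) mod (ℚ^×)²; places V = {2, 5, 7, 11, 13, 31, ∞}.
(a,b)_11: α=2, u≡4; β=0, v≡9 (mod 11); (4|11)=+1, (9|11)=+1; sign (−1)^0·+1^0·+1^2 = +1.
(a,b)_7: α=3, u≡6; β=1, v≡1 (mod 7); (6|7)=-1, (1|7)=+1; sign (−1)^1·-1^1·+1^3 = +1.
(a,b)_2: α=-44, β=-17; u≡1, v≡7 (mod 8); ε(u)ε(v)=0·1, αω(v)=-44·0, βω(u)=-17·0; sum ≡ 0  ⇒  +1.
(a,b)_∞: sgn(-7)=−, sgn(14)=+, so +1.
(a,b)_13: α=-6, u≡5; β=-2, v≡1 (mod 13); (5|13)=-1, (1|13)=+1; sign (−1)^0·-1^-2·+1^-6 = +1.
(a,b)_5: α=14, u≡3; β=6, v≡4 (mod 5); (3|5)=-1, (4|5)=+1; sign (−1)^0·-1^6·+1^14 = +1.
(a,b)_31: α=10, u≡11; β=4, v≡4 (mod 31); (11|31)=-1, (4|31)=+1; sign (−1)^0·-1^4·+1^10 = +1.
Ram(a, b) = ∅: the form -7·x² + 14·y² − z² is isotropic over every ℚ_v, so by Hasse–Minkowski it is isotropic over ℚ.

[]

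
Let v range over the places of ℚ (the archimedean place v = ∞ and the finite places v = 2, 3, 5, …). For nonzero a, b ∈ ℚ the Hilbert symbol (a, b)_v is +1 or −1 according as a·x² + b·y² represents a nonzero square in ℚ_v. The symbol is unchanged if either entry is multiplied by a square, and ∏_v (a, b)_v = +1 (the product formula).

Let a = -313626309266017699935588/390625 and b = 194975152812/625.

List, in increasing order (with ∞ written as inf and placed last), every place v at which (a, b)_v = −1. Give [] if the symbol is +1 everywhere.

[2, 3]

(a, b) ≡ (-33, 25707) mod (ℚ^×)²; places V = {2, 3, 5, 11, 17, 19, 41, ∞}.
(a,b)_5: α=-8, u≡2; β=-4, v≡2 (mod 5); (2|5)=-1, (2|5)=-1; sign (−1)^0·-1^-4·-1^-8 = +1.
(a,b)_19: α=2, u≡5; β=1, v≡17 (mod 19); (5|19)=+1, (17|19)=+1; sign (−1)^0·+1^1·+1^2 = +1.
(a,b)_2: α=2, β=2; u≡7, v≡3 (mod 8); ε(u)ε(v)=1·1, αω(v)=2·1, βω(u)=2·0; sum ≡ 1  ⇒  -1.
(a,b)_∞: sgn(-33)=−, sgn(25707)=+, so +1.
(a,b)_3: α=19, u≡1; β=9, v≡1 (mod 3); (1|3)=+1, (1|3)=+1; sign (−1)^1·+1^9·+1^19 = -1.
(a,b)_11: α=3, u≡10; β=1, v≡4 (mod 11); (10|11)=-1, (4|11)=+1; sign (−1)^1·-1^1·+1^3 = +1.
(a,b)_17: α=4, u≡15; β=2, v≡3 (mod 17); (15|17)=+1, (3|17)=-1; sign (−1)^0·+1^2·-1^4 = +1.
(a,b)_41: α=2, u≡40; β=1, v≡26 (mod 41); (40|41)=+1, (26|41)=-1; sign (−1)^0·+1^1·-1^2 = +1.
Ram(-33, 25707) = {2, 3}; no ℚ_2-point on the conic.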